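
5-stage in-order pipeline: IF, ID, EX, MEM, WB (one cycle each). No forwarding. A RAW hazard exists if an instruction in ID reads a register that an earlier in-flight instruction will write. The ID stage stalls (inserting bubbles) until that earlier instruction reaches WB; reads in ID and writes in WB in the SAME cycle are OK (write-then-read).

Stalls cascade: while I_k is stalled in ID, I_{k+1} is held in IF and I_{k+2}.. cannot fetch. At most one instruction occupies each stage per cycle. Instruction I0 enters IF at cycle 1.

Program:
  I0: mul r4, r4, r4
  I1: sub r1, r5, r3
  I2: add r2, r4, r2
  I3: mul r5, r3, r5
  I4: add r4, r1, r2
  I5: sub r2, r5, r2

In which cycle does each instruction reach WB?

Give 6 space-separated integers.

I0 mul r4 <- r4,r4: IF@1 ID@2 stall=0 (-) EX@3 MEM@4 WB@5
I1 sub r1 <- r5,r3: IF@2 ID@3 stall=0 (-) EX@4 MEM@5 WB@6
I2 add r2 <- r4,r2: IF@3 ID@4 stall=1 (RAW on I0.r4 (WB@5)) EX@6 MEM@7 WB@8
I3 mul r5 <- r3,r5: IF@4 ID@6 stall=0 (-) EX@7 MEM@8 WB@9
I4 add r4 <- r1,r2: IF@6 ID@7 stall=1 (RAW on I2.r2 (WB@8)) EX@9 MEM@10 WB@11
I5 sub r2 <- r5,r2: IF@7 ID@9 stall=0 (-) EX@10 MEM@11 WB@12

Answer: 5 6 8 9 11 12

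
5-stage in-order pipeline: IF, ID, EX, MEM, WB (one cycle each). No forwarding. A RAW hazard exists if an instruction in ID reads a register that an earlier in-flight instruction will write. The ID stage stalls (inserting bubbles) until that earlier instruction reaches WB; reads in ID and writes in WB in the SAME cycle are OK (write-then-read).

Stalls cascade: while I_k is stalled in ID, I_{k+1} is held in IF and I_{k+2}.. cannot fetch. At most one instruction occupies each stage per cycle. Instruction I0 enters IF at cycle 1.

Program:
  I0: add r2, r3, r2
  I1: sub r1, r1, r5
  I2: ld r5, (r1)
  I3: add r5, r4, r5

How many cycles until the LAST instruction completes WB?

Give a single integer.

I0 add r2 <- r3,r2: IF@1 ID@2 stall=0 (-) EX@3 MEM@4 WB@5
I1 sub r1 <- r1,r5: IF@2 ID@3 stall=0 (-) EX@4 MEM@5 WB@6
I2 ld r5 <- r1: IF@3 ID@4 stall=2 (RAW on I1.r1 (WB@6)) EX@7 MEM@8 WB@9
I3 add r5 <- r4,r5: IF@4 ID@7 stall=2 (RAW on I2.r5 (WB@9)) EX@10 MEM@11 WB@12

Answer: 12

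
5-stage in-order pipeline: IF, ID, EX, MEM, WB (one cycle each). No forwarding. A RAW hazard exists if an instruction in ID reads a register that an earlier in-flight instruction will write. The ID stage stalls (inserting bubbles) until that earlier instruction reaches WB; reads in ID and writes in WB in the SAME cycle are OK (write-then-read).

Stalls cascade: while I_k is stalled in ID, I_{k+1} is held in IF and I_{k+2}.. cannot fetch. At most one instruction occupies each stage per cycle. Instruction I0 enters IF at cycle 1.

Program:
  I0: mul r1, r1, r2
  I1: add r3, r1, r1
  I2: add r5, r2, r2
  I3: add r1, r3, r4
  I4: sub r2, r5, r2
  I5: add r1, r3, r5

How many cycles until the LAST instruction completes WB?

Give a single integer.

I0 mul r1 <- r1,r2: IF@1 ID@2 stall=0 (-) EX@3 MEM@4 WB@5
I1 add r3 <- r1,r1: IF@2 ID@3 stall=2 (RAW on I0.r1 (WB@5)) EX@6 MEM@7 WB@8
I2 add r5 <- r2,r2: IF@3 ID@6 stall=0 (-) EX@7 MEM@8 WB@9
I3 add r1 <- r3,r4: IF@6 ID@7 stall=1 (RAW on I1.r3 (WB@8)) EX@9 MEM@10 WB@11
I4 sub r2 <- r5,r2: IF@7 ID@9 stall=0 (-) EX@10 MEM@11 WB@12
I5 add r1 <- r3,r5: IF@9 ID@10 stall=0 (-) EX@11 MEM@12 WB@13

Answer: 13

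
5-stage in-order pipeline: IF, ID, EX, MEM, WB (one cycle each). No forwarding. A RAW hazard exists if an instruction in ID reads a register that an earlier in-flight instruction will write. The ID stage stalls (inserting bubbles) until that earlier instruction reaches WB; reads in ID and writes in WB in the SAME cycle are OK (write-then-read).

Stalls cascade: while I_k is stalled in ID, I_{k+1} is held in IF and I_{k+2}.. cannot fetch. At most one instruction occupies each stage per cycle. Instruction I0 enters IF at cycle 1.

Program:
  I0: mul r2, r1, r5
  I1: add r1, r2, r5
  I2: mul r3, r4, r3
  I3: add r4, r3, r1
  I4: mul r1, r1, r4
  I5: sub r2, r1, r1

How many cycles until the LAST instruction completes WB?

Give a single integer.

Answer: 18

Derivation:
I0 mul r2 <- r1,r5: IF@1 ID@2 stall=0 (-) EX@3 MEM@4 WB@5
I1 add r1 <- r2,r5: IF@2 ID@3 stall=2 (RAW on I0.r2 (WB@5)) EX@6 MEM@7 WB@8
I2 mul r3 <- r4,r3: IF@3 ID@6 stall=0 (-) EX@7 MEM@8 WB@9
I3 add r4 <- r3,r1: IF@6 ID@7 stall=2 (RAW on I2.r3 (WB@9)) EX@10 MEM@11 WB@12
I4 mul r1 <- r1,r4: IF@7 ID@10 stall=2 (RAW on I3.r4 (WB@12)) EX@13 MEM@14 WB@15
I5 sub r2 <- r1,r1: IF@10 ID@13 stall=2 (RAW on I4.r1 (WB@15)) EX@16 MEM@17 WB@18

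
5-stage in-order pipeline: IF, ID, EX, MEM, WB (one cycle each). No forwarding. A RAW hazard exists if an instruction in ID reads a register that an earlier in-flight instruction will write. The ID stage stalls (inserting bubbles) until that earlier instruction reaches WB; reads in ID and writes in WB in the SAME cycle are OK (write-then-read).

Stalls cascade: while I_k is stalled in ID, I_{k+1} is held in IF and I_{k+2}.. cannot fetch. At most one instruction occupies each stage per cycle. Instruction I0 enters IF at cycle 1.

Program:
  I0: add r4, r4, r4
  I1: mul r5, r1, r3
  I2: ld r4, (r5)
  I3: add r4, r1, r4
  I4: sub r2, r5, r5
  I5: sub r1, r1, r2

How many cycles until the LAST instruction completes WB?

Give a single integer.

Answer: 16

Derivation:
I0 add r4 <- r4,r4: IF@1 ID@2 stall=0 (-) EX@3 MEM@4 WB@5
I1 mul r5 <- r1,r3: IF@2 ID@3 stall=0 (-) EX@4 MEM@5 WB@6
I2 ld r4 <- r5: IF@3 ID@4 stall=2 (RAW on I1.r5 (WB@6)) EX@7 MEM@8 WB@9
I3 add r4 <- r1,r4: IF@4 ID@7 stall=2 (RAW on I2.r4 (WB@9)) EX@10 MEM@11 WB@12
I4 sub r2 <- r5,r5: IF@7 ID@10 stall=0 (-) EX@11 MEM@12 WB@13
I5 sub r1 <- r1,r2: IF@10 ID@11 stall=2 (RAW on I4.r2 (WB@13)) EX@14 MEM@15 WB@16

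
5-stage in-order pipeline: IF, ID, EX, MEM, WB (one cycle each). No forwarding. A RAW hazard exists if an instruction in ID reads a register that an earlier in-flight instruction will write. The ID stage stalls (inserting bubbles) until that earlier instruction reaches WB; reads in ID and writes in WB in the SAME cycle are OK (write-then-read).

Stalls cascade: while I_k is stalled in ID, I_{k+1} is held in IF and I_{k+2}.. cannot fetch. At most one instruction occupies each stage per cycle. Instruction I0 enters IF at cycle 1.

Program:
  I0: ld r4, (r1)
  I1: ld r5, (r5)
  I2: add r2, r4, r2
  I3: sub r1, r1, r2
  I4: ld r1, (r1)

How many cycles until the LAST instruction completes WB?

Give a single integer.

I0 ld r4 <- r1: IF@1 ID@2 stall=0 (-) EX@3 MEM@4 WB@5
I1 ld r5 <- r5: IF@2 ID@3 stall=0 (-) EX@4 MEM@5 WB@6
I2 add r2 <- r4,r2: IF@3 ID@4 stall=1 (RAW on I0.r4 (WB@5)) EX@6 MEM@7 WB@8
I3 sub r1 <- r1,r2: IF@4 ID@6 stall=2 (RAW on I2.r2 (WB@8)) EX@9 MEM@10 WB@11
I4 ld r1 <- r1: IF@6 ID@9 stall=2 (RAW on I3.r1 (WB@11)) EX@12 MEM@13 WB@14

Answer: 14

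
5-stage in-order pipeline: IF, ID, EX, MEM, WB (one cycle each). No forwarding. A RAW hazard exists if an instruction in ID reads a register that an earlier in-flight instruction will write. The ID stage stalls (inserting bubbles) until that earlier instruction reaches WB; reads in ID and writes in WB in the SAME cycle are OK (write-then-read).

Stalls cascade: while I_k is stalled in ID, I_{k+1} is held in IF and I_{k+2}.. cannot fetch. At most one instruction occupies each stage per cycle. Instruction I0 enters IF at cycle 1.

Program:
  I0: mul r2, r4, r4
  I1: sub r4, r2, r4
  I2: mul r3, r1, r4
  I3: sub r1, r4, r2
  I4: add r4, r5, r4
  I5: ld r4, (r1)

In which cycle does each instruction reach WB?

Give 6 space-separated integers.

I0 mul r2 <- r4,r4: IF@1 ID@2 stall=0 (-) EX@3 MEM@4 WB@5
I1 sub r4 <- r2,r4: IF@2 ID@3 stall=2 (RAW on I0.r2 (WB@5)) EX@6 MEM@7 WB@8
I2 mul r3 <- r1,r4: IF@3 ID@6 stall=2 (RAW on I1.r4 (WB@8)) EX@9 MEM@10 WB@11
I3 sub r1 <- r4,r2: IF@6 ID@9 stall=0 (-) EX@10 MEM@11 WB@12
I4 add r4 <- r5,r4: IF@9 ID@10 stall=0 (-) EX@11 MEM@12 WB@13
I5 ld r4 <- r1: IF@10 ID@11 stall=1 (RAW on I3.r1 (WB@12)) EX@13 MEM@14 WB@15

Answer: 5 8 11 12 13 15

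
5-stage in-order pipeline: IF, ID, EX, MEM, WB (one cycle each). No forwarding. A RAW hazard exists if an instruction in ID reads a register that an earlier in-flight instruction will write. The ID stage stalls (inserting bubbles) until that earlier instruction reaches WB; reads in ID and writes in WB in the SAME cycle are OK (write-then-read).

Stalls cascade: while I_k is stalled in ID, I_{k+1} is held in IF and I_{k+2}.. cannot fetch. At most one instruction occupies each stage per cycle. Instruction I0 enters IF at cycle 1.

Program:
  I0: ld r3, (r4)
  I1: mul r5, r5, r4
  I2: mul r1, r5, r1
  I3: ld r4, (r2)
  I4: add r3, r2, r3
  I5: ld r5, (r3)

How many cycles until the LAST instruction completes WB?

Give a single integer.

I0 ld r3 <- r4: IF@1 ID@2 stall=0 (-) EX@3 MEM@4 WB@5
I1 mul r5 <- r5,r4: IF@2 ID@3 stall=0 (-) EX@4 MEM@5 WB@6
I2 mul r1 <- r5,r1: IF@3 ID@4 stall=2 (RAW on I1.r5 (WB@6)) EX@7 MEM@8 WB@9
I3 ld r4 <- r2: IF@4 ID@7 stall=0 (-) EX@8 MEM@9 WB@10
I4 add r3 <- r2,r3: IF@7 ID@8 stall=0 (-) EX@9 MEM@10 WB@11
I5 ld r5 <- r3: IF@8 ID@9 stall=2 (RAW on I4.r3 (WB@11)) EX@12 MEM@13 WB@14

Answer: 14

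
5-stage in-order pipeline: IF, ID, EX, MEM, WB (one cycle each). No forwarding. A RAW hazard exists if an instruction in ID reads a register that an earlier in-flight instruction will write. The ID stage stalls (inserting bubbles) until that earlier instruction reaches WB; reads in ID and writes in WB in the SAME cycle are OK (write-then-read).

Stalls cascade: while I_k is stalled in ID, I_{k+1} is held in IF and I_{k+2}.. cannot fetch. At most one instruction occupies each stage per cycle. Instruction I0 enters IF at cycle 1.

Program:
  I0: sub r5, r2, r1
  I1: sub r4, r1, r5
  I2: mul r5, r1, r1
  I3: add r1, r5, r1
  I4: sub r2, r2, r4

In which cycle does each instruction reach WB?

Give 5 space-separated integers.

I0 sub r5 <- r2,r1: IF@1 ID@2 stall=0 (-) EX@3 MEM@4 WB@5
I1 sub r4 <- r1,r5: IF@2 ID@3 stall=2 (RAW on I0.r5 (WB@5)) EX@6 MEM@7 WB@8
I2 mul r5 <- r1,r1: IF@3 ID@6 stall=0 (-) EX@7 MEM@8 WB@9
I3 add r1 <- r5,r1: IF@6 ID@7 stall=2 (RAW on I2.r5 (WB@9)) EX@10 MEM@11 WB@12
I4 sub r2 <- r2,r4: IF@7 ID@10 stall=0 (-) EX@11 MEM@12 WB@13

Answer: 5 8 9 12 13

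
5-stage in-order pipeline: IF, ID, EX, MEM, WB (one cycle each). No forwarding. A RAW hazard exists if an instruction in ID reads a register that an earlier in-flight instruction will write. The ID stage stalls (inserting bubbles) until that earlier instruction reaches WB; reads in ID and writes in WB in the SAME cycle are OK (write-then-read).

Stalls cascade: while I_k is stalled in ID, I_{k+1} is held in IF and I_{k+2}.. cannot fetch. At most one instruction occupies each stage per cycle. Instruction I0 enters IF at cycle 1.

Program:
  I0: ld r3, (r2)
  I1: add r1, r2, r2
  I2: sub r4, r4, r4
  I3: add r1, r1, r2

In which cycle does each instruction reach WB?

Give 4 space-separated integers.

I0 ld r3 <- r2: IF@1 ID@2 stall=0 (-) EX@3 MEM@4 WB@5
I1 add r1 <- r2,r2: IF@2 ID@3 stall=0 (-) EX@4 MEM@5 WB@6
I2 sub r4 <- r4,r4: IF@3 ID@4 stall=0 (-) EX@5 MEM@6 WB@7
I3 add r1 <- r1,r2: IF@4 ID@5 stall=1 (RAW on I1.r1 (WB@6)) EX@7 MEM@8 WB@9

Answer: 5 6 7 9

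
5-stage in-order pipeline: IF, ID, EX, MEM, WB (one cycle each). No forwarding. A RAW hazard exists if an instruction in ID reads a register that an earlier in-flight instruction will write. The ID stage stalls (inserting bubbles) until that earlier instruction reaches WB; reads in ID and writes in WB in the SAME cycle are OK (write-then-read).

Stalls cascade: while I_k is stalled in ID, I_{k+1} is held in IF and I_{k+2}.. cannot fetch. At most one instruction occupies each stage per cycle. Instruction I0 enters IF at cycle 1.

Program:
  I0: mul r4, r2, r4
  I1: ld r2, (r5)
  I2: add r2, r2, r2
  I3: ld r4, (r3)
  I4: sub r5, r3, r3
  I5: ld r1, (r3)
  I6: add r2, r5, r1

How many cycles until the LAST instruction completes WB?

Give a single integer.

Answer: 15

Derivation:
I0 mul r4 <- r2,r4: IF@1 ID@2 stall=0 (-) EX@3 MEM@4 WB@5
I1 ld r2 <- r5: IF@2 ID@3 stall=0 (-) EX@4 MEM@5 WB@6
I2 add r2 <- r2,r2: IF@3 ID@4 stall=2 (RAW on I1.r2 (WB@6)) EX@7 MEM@8 WB@9
I3 ld r4 <- r3: IF@4 ID@7 stall=0 (-) EX@8 MEM@9 WB@10
I4 sub r5 <- r3,r3: IF@7 ID@8 stall=0 (-) EX@9 MEM@10 WB@11
I5 ld r1 <- r3: IF@8 ID@9 stall=0 (-) EX@10 MEM@11 WB@12
I6 add r2 <- r5,r1: IF@9 ID@10 stall=2 (RAW on I5.r1 (WB@12)) EX@13 MEM@14 WB@15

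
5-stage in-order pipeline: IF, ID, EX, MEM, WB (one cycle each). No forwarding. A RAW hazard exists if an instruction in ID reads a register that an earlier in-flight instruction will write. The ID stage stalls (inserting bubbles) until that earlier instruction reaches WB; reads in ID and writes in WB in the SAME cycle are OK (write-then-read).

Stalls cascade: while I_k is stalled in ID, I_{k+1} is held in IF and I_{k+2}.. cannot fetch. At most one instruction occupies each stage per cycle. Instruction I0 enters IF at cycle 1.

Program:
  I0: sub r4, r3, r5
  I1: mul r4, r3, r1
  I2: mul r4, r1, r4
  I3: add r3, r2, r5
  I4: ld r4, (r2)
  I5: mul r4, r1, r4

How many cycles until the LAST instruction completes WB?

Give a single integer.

Answer: 14

Derivation:
I0 sub r4 <- r3,r5: IF@1 ID@2 stall=0 (-) EX@3 MEM@4 WB@5
I1 mul r4 <- r3,r1: IF@2 ID@3 stall=0 (-) EX@4 MEM@5 WB@6
I2 mul r4 <- r1,r4: IF@3 ID@4 stall=2 (RAW on I1.r4 (WB@6)) EX@7 MEM@8 WB@9
I3 add r3 <- r2,r5: IF@4 ID@7 stall=0 (-) EX@8 MEM@9 WB@10
I4 ld r4 <- r2: IF@7 ID@8 stall=0 (-) EX@9 MEM@10 WB@11
I5 mul r4 <- r1,r4: IF@8 ID@9 stall=2 (RAW on I4.r4 (WB@11)) EX@12 MEM@13 WB@14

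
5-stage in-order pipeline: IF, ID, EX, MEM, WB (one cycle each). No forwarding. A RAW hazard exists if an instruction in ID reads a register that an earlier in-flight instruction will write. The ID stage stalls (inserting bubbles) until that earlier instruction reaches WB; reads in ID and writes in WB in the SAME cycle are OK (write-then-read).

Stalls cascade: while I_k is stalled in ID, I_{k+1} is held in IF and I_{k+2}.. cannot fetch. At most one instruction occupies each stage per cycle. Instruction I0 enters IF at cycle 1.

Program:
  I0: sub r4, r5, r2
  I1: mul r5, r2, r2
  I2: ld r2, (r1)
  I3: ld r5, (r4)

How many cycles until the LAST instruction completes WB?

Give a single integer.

I0 sub r4 <- r5,r2: IF@1 ID@2 stall=0 (-) EX@3 MEM@4 WB@5
I1 mul r5 <- r2,r2: IF@2 ID@3 stall=0 (-) EX@4 MEM@5 WB@6
I2 ld r2 <- r1: IF@3 ID@4 stall=0 (-) EX@5 MEM@6 WB@7
I3 ld r5 <- r4: IF@4 ID@5 stall=0 (-) EX@6 MEM@7 WB@8

Answer: 8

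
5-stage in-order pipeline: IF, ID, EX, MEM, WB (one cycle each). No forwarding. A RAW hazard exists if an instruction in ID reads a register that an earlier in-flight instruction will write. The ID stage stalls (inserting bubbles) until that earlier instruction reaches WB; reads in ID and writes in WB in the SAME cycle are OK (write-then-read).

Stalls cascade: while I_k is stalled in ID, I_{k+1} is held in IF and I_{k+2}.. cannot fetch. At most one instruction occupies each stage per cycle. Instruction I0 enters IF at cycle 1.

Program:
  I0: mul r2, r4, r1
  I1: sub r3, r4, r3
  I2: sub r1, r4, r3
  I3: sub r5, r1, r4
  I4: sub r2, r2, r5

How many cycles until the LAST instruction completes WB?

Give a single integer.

Answer: 15

Derivation:
I0 mul r2 <- r4,r1: IF@1 ID@2 stall=0 (-) EX@3 MEM@4 WB@5
I1 sub r3 <- r4,r3: IF@2 ID@3 stall=0 (-) EX@4 MEM@5 WB@6
I2 sub r1 <- r4,r3: IF@3 ID@4 stall=2 (RAW on I1.r3 (WB@6)) EX@7 MEM@8 WB@9
I3 sub r5 <- r1,r4: IF@4 ID@7 stall=2 (RAW on I2.r1 (WB@9)) EX@10 MEM@11 WB@12
I4 sub r2 <- r2,r5: IF@7 ID@10 stall=2 (RAW on I3.r5 (WB@12)) EX@13 MEM@14 WB@15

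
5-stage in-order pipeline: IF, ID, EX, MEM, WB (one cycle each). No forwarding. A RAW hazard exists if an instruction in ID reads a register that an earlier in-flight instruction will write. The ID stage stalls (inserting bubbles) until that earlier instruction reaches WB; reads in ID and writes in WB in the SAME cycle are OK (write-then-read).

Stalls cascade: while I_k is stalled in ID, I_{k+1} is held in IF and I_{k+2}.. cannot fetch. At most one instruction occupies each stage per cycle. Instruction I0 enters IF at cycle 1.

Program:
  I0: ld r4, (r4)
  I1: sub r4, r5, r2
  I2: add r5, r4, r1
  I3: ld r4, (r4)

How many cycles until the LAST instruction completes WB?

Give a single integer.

Answer: 10

Derivation:
I0 ld r4 <- r4: IF@1 ID@2 stall=0 (-) EX@3 MEM@4 WB@5
I1 sub r4 <- r5,r2: IF@2 ID@3 stall=0 (-) EX@4 MEM@5 WB@6
I2 add r5 <- r4,r1: IF@3 ID@4 stall=2 (RAW on I1.r4 (WB@6)) EX@7 MEM@8 WB@9
I3 ld r4 <- r4: IF@4 ID@7 stall=0 (-) EX@8 MEM@9 WB@10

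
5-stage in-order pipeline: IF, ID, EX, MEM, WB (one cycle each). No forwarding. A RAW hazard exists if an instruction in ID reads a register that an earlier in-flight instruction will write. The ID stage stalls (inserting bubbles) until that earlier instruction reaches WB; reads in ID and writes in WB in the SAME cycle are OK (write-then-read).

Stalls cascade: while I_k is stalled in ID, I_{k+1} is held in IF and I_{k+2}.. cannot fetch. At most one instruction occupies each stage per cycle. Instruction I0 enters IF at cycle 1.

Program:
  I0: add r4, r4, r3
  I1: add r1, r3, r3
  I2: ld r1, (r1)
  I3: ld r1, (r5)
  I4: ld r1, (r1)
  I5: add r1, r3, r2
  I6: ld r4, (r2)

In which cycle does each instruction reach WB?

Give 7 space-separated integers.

I0 add r4 <- r4,r3: IF@1 ID@2 stall=0 (-) EX@3 MEM@4 WB@5
I1 add r1 <- r3,r3: IF@2 ID@3 stall=0 (-) EX@4 MEM@5 WB@6
I2 ld r1 <- r1: IF@3 ID@4 stall=2 (RAW on I1.r1 (WB@6)) EX@7 MEM@8 WB@9
I3 ld r1 <- r5: IF@4 ID@7 stall=0 (-) EX@8 MEM@9 WB@10
I4 ld r1 <- r1: IF@7 ID@8 stall=2 (RAW on I3.r1 (WB@10)) EX@11 MEM@12 WB@13
I5 add r1 <- r3,r2: IF@8 ID@11 stall=0 (-) EX@12 MEM@13 WB@14
I6 ld r4 <- r2: IF@11 ID@12 stall=0 (-) EX@13 MEM@14 WB@15

Answer: 5 6 9 10 13 14 15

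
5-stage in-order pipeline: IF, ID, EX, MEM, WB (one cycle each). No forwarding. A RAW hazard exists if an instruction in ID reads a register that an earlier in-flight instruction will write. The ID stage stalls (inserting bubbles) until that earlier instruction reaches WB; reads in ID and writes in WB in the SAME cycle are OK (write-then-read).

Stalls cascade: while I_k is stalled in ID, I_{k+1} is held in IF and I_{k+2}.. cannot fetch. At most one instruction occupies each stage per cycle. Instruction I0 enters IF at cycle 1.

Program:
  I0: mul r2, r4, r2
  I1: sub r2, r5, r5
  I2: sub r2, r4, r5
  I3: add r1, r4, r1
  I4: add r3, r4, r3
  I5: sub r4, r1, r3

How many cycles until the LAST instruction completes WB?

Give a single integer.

Answer: 12

Derivation:
I0 mul r2 <- r4,r2: IF@1 ID@2 stall=0 (-) EX@3 MEM@4 WB@5
I1 sub r2 <- r5,r5: IF@2 ID@3 stall=0 (-) EX@4 MEM@5 WB@6
I2 sub r2 <- r4,r5: IF@3 ID@4 stall=0 (-) EX@5 MEM@6 WB@7
I3 add r1 <- r4,r1: IF@4 ID@5 stall=0 (-) EX@6 MEM@7 WB@8
I4 add r3 <- r4,r3: IF@5 ID@6 stall=0 (-) EX@7 MEM@8 WB@9
I5 sub r4 <- r1,r3: IF@6 ID@7 stall=2 (RAW on I4.r3 (WB@9)) EX@10 MEM@11 WB@12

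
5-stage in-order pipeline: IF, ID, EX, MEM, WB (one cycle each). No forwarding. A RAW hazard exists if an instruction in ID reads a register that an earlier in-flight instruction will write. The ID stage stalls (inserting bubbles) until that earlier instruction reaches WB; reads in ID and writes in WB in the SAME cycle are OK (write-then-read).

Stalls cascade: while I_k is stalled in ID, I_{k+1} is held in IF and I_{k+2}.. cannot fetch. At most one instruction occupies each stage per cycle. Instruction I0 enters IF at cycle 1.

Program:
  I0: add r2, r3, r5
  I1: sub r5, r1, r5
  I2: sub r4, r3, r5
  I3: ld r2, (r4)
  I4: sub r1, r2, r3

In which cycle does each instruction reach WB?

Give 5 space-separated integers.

Answer: 5 6 9 12 15

Derivation:
I0 add r2 <- r3,r5: IF@1 ID@2 stall=0 (-) EX@3 MEM@4 WB@5
I1 sub r5 <- r1,r5: IF@2 ID@3 stall=0 (-) EX@4 MEM@5 WB@6
I2 sub r4 <- r3,r5: IF@3 ID@4 stall=2 (RAW on I1.r5 (WB@6)) EX@7 MEM@8 WB@9
I3 ld r2 <- r4: IF@4 ID@7 stall=2 (RAW on I2.r4 (WB@9)) EX@10 MEM@11 WB@12
I4 sub r1 <- r2,r3: IF@7 ID@10 stall=2 (RAW on I3.r2 (WB@12)) EX@13 MEM@14 WB@15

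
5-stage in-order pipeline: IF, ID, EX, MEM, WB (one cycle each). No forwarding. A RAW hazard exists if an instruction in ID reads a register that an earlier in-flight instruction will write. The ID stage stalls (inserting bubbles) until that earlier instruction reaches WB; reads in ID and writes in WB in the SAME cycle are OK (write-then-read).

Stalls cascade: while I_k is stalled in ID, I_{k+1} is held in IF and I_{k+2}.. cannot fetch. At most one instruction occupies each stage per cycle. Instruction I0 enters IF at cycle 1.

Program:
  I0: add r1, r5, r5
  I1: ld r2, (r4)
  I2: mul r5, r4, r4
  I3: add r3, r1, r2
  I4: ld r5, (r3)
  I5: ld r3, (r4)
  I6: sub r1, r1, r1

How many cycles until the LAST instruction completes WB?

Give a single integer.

Answer: 14

Derivation:
I0 add r1 <- r5,r5: IF@1 ID@2 stall=0 (-) EX@3 MEM@4 WB@5
I1 ld r2 <- r4: IF@2 ID@3 stall=0 (-) EX@4 MEM@5 WB@6
I2 mul r5 <- r4,r4: IF@3 ID@4 stall=0 (-) EX@5 MEM@6 WB@7
I3 add r3 <- r1,r2: IF@4 ID@5 stall=1 (RAW on I1.r2 (WB@6)) EX@7 MEM@8 WB@9
I4 ld r5 <- r3: IF@5 ID@7 stall=2 (RAW on I3.r3 (WB@9)) EX@10 MEM@11 WB@12
I5 ld r3 <- r4: IF@7 ID@10 stall=0 (-) EX@11 MEM@12 WB@13
I6 sub r1 <- r1,r1: IF@10 ID@11 stall=0 (-) EX@12 MEM@13 WB@14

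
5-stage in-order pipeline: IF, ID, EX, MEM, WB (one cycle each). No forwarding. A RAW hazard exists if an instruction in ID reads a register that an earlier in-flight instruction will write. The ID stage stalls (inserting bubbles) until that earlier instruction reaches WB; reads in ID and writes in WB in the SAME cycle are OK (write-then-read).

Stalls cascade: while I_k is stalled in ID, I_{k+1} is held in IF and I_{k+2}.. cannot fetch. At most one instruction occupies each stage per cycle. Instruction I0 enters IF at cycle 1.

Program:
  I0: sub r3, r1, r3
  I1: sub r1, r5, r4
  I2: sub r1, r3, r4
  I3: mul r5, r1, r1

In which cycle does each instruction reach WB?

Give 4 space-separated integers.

Answer: 5 6 8 11

Derivation:
I0 sub r3 <- r1,r3: IF@1 ID@2 stall=0 (-) EX@3 MEM@4 WB@5
I1 sub r1 <- r5,r4: IF@2 ID@3 stall=0 (-) EX@4 MEM@5 WB@6
I2 sub r1 <- r3,r4: IF@3 ID@4 stall=1 (RAW on I0.r3 (WB@5)) EX@6 MEM@7 WB@8
I3 mul r5 <- r1,r1: IF@4 ID@6 stall=2 (RAW on I2.r1 (WB@8)) EX@9 MEM@10 WB@11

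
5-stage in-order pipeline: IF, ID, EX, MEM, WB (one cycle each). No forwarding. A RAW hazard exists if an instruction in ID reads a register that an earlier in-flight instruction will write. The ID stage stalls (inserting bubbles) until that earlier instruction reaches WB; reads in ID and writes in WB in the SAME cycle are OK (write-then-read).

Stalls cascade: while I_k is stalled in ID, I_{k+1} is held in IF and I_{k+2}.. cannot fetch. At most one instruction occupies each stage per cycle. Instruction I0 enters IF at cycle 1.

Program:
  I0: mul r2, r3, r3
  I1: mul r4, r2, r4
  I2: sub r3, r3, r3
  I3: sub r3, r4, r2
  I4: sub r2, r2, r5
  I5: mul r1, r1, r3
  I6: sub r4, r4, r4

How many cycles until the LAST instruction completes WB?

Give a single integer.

I0 mul r2 <- r3,r3: IF@1 ID@2 stall=0 (-) EX@3 MEM@4 WB@5
I1 mul r4 <- r2,r4: IF@2 ID@3 stall=2 (RAW on I0.r2 (WB@5)) EX@6 MEM@7 WB@8
I2 sub r3 <- r3,r3: IF@3 ID@6 stall=0 (-) EX@7 MEM@8 WB@9
I3 sub r3 <- r4,r2: IF@6 ID@7 stall=1 (RAW on I1.r4 (WB@8)) EX@9 MEM@10 WB@11
I4 sub r2 <- r2,r5: IF@7 ID@9 stall=0 (-) EX@10 MEM@11 WB@12
I5 mul r1 <- r1,r3: IF@9 ID@10 stall=1 (RAW on I3.r3 (WB@11)) EX@12 MEM@13 WB@14
I6 sub r4 <- r4,r4: IF@10 ID@12 stall=0 (-) EX@13 MEM@14 WB@15

Answer: 15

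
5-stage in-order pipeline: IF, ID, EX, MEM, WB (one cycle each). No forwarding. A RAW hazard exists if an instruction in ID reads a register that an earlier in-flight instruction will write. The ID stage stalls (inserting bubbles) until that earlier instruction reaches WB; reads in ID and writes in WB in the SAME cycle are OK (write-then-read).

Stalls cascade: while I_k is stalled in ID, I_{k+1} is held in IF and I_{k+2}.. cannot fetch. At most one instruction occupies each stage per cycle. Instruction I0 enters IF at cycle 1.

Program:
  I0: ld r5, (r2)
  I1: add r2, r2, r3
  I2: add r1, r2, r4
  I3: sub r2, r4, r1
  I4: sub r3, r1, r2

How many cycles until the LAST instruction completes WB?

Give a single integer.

Answer: 15

Derivation:
I0 ld r5 <- r2: IF@1 ID@2 stall=0 (-) EX@3 MEM@4 WB@5
I1 add r2 <- r2,r3: IF@2 ID@3 stall=0 (-) EX@4 MEM@5 WB@6
I2 add r1 <- r2,r4: IF@3 ID@4 stall=2 (RAW on I1.r2 (WB@6)) EX@7 MEM@8 WB@9
I3 sub r2 <- r4,r1: IF@4 ID@7 stall=2 (RAW on I2.r1 (WB@9)) EX@10 MEM@11 WB@12
I4 sub r3 <- r1,r2: IF@7 ID@10 stall=2 (RAW on I3.r2 (WB@12)) EX@13 MEM@14 WB@15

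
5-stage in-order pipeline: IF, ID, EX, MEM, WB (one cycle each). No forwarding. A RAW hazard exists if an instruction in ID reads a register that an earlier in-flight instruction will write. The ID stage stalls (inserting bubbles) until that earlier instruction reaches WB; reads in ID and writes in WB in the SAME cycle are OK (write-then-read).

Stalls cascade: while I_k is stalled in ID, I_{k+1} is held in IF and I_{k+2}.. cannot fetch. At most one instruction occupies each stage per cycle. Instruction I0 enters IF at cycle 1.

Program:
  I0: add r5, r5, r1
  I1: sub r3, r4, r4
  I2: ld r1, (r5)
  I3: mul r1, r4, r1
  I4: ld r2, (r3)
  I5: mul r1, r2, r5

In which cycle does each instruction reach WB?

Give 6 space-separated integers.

Answer: 5 6 8 11 12 15

Derivation:
I0 add r5 <- r5,r1: IF@1 ID@2 stall=0 (-) EX@3 MEM@4 WB@5
I1 sub r3 <- r4,r4: IF@2 ID@3 stall=0 (-) EX@4 MEM@5 WB@6
I2 ld r1 <- r5: IF@3 ID@4 stall=1 (RAW on I0.r5 (WB@5)) EX@6 MEM@7 WB@8
I3 mul r1 <- r4,r1: IF@4 ID@6 stall=2 (RAW on I2.r1 (WB@8)) EX@9 MEM@10 WB@11
I4 ld r2 <- r3: IF@6 ID@9 stall=0 (-) EX@10 MEM@11 WB@12
I5 mul r1 <- r2,r5: IF@9 ID@10 stall=2 (RAW on I4.r2 (WB@12)) EX@13 MEM@14 WB@15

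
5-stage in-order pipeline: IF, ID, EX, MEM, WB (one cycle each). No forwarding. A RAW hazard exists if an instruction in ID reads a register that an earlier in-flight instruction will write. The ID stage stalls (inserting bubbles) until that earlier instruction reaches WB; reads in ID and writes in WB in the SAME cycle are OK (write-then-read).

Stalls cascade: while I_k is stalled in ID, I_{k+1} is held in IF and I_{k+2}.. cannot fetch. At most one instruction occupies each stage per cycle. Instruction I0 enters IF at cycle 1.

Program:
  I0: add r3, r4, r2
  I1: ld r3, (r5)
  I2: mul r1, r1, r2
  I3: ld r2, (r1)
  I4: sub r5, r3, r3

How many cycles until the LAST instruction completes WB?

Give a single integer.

Answer: 11

Derivation:
I0 add r3 <- r4,r2: IF@1 ID@2 stall=0 (-) EX@3 MEM@4 WB@5
I1 ld r3 <- r5: IF@2 ID@3 stall=0 (-) EX@4 MEM@5 WB@6
I2 mul r1 <- r1,r2: IF@3 ID@4 stall=0 (-) EX@5 MEM@6 WB@7
I3 ld r2 <- r1: IF@4 ID@5 stall=2 (RAW on I2.r1 (WB@7)) EX@8 MEM@9 WB@10
I4 sub r5 <- r3,r3: IF@5 ID@8 stall=0 (-) EX@9 MEM@10 WB@11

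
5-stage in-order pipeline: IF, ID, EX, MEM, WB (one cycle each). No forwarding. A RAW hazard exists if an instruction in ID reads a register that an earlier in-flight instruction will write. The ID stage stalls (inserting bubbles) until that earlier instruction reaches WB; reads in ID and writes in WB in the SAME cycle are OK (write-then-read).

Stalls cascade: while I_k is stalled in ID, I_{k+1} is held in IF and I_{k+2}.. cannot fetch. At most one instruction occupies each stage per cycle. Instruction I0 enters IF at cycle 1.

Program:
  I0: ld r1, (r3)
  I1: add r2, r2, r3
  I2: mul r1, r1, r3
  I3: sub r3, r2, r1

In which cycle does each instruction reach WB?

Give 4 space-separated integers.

Answer: 5 6 8 11

Derivation:
I0 ld r1 <- r3: IF@1 ID@2 stall=0 (-) EX@3 MEM@4 WB@5
I1 add r2 <- r2,r3: IF@2 ID@3 stall=0 (-) EX@4 MEM@5 WB@6
I2 mul r1 <- r1,r3: IF@3 ID@4 stall=1 (RAW on I0.r1 (WB@5)) EX@6 MEM@7 WB@8
I3 sub r3 <- r2,r1: IF@4 ID@6 stall=2 (RAW on I2.r1 (WB@8)) EX@9 MEM@10 WB@11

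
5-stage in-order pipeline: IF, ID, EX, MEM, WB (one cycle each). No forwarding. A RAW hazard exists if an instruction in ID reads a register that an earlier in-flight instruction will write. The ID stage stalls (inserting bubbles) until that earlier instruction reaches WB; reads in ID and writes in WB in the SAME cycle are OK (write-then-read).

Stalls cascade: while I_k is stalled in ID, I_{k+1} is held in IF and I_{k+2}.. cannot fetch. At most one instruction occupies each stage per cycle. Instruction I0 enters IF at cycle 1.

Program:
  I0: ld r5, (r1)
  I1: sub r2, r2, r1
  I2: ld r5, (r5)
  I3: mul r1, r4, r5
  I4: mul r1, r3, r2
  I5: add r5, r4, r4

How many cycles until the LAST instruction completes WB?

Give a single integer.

I0 ld r5 <- r1: IF@1 ID@2 stall=0 (-) EX@3 MEM@4 WB@5
I1 sub r2 <- r2,r1: IF@2 ID@3 stall=0 (-) EX@4 MEM@5 WB@6
I2 ld r5 <- r5: IF@3 ID@4 stall=1 (RAW on I0.r5 (WB@5)) EX@6 MEM@7 WB@8
I3 mul r1 <- r4,r5: IF@4 ID@6 stall=2 (RAW on I2.r5 (WB@8)) EX@9 MEM@10 WB@11
I4 mul r1 <- r3,r2: IF@6 ID@9 stall=0 (-) EX@10 MEM@11 WB@12
I5 add r5 <- r4,r4: IF@9 ID@10 stall=0 (-) EX@11 MEM@12 WB@13

Answer: 13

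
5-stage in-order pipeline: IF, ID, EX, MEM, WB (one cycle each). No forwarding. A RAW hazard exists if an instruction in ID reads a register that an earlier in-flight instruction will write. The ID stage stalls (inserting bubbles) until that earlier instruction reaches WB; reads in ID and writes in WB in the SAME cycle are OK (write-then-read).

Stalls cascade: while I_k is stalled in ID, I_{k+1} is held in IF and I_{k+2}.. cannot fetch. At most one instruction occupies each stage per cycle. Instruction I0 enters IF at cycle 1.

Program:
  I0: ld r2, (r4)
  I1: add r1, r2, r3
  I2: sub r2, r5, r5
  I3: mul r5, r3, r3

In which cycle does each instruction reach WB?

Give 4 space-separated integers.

I0 ld r2 <- r4: IF@1 ID@2 stall=0 (-) EX@3 MEM@4 WB@5
I1 add r1 <- r2,r3: IF@2 ID@3 stall=2 (RAW on I0.r2 (WB@5)) EX@6 MEM@7 WB@8
I2 sub r2 <- r5,r5: IF@3 ID@6 stall=0 (-) EX@7 MEM@8 WB@9
I3 mul r5 <- r3,r3: IF@6 ID@7 stall=0 (-) EX@8 MEM@9 WB@10

Answer: 5 8 9 10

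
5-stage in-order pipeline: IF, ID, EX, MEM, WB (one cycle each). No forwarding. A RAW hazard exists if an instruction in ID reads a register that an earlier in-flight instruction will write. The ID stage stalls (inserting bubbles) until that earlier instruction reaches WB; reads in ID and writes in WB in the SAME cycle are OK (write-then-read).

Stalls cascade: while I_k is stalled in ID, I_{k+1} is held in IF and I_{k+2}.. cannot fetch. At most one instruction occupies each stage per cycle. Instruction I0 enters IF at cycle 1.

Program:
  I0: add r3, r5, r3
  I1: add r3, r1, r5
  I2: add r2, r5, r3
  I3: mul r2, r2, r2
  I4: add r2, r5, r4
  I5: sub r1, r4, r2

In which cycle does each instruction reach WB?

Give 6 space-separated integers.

Answer: 5 6 9 12 13 16

Derivation:
I0 add r3 <- r5,r3: IF@1 ID@2 stall=0 (-) EX@3 MEM@4 WB@5
I1 add r3 <- r1,r5: IF@2 ID@3 stall=0 (-) EX@4 MEM@5 WB@6
I2 add r2 <- r5,r3: IF@3 ID@4 stall=2 (RAW on I1.r3 (WB@6)) EX@7 MEM@8 WB@9
I3 mul r2 <- r2,r2: IF@4 ID@7 stall=2 (RAW on I2.r2 (WB@9)) EX@10 MEM@11 WB@12
I4 add r2 <- r5,r4: IF@7 ID@10 stall=0 (-) EX@11 MEM@12 WB@13
I5 sub r1 <- r4,r2: IF@10 ID@11 stall=2 (RAW on I4.r2 (WB@13)) EX@14 MEM@15 WB@16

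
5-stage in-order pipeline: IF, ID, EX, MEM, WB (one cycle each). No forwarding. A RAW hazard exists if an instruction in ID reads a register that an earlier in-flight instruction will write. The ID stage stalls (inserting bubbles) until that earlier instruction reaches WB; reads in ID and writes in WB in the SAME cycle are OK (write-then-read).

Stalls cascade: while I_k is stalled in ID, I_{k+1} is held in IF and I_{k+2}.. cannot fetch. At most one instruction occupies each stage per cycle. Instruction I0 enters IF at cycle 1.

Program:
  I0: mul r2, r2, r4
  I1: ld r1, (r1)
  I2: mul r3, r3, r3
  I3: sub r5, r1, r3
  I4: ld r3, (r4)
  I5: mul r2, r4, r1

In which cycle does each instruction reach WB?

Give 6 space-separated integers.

Answer: 5 6 7 10 11 12

Derivation:
I0 mul r2 <- r2,r4: IF@1 ID@2 stall=0 (-) EX@3 MEM@4 WB@5
I1 ld r1 <- r1: IF@2 ID@3 stall=0 (-) EX@4 MEM@5 WB@6
I2 mul r3 <- r3,r3: IF@3 ID@4 stall=0 (-) EX@5 MEM@6 WB@7
I3 sub r5 <- r1,r3: IF@4 ID@5 stall=2 (RAW on I2.r3 (WB@7)) EX@8 MEM@9 WB@10
I4 ld r3 <- r4: IF@5 ID@8 stall=0 (-) EX@9 MEM@10 WB@11
I5 mul r2 <- r4,r1: IF@8 ID@9 stall=0 (-) EX@10 MEM@11 WB@12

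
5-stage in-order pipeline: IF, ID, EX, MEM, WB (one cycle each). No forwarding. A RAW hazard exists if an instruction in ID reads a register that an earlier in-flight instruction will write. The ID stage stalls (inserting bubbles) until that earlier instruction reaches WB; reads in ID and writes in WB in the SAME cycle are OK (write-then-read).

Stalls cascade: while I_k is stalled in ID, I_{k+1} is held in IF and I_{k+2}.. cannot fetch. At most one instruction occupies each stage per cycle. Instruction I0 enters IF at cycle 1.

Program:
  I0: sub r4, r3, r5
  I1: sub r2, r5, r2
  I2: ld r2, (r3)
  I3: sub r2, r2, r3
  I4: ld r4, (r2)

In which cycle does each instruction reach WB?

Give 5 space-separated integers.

Answer: 5 6 7 10 13

Derivation:
I0 sub r4 <- r3,r5: IF@1 ID@2 stall=0 (-) EX@3 MEM@4 WB@5
I1 sub r2 <- r5,r2: IF@2 ID@3 stall=0 (-) EX@4 MEM@5 WB@6
I2 ld r2 <- r3: IF@3 ID@4 stall=0 (-) EX@5 MEM@6 WB@7
I3 sub r2 <- r2,r3: IF@4 ID@5 stall=2 (RAW on I2.r2 (WB@7)) EX@8 MEM@9 WB@10
I4 ld r4 <- r2: IF@5 ID@8 stall=2 (RAW on I3.r2 (WB@10)) EX@11 MEM@12 WB@13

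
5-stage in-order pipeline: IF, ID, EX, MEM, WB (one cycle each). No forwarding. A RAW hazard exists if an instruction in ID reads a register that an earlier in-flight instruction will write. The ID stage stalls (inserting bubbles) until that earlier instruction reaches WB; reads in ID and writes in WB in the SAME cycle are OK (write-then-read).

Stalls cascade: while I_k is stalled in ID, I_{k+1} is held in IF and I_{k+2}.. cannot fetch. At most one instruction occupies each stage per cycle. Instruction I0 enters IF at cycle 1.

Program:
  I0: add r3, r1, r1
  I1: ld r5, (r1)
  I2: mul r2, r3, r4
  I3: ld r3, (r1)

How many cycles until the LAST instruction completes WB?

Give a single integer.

I0 add r3 <- r1,r1: IF@1 ID@2 stall=0 (-) EX@3 MEM@4 WB@5
I1 ld r5 <- r1: IF@2 ID@3 stall=0 (-) EX@4 MEM@5 WB@6
I2 mul r2 <- r3,r4: IF@3 ID@4 stall=1 (RAW on I0.r3 (WB@5)) EX@6 MEM@7 WB@8
I3 ld r3 <- r1: IF@4 ID@6 stall=0 (-) EX@7 MEM@8 WB@9

Answer: 9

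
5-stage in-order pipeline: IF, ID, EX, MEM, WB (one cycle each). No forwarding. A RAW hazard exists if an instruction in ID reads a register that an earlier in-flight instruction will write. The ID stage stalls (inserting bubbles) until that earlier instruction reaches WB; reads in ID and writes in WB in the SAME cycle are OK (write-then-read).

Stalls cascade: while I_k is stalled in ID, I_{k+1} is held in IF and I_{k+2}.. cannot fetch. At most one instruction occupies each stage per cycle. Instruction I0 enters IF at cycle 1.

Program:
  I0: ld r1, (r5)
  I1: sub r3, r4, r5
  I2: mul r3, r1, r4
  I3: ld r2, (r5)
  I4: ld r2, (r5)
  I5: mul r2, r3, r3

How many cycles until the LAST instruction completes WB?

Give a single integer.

Answer: 11

Derivation:
I0 ld r1 <- r5: IF@1 ID@2 stall=0 (-) EX@3 MEM@4 WB@5
I1 sub r3 <- r4,r5: IF@2 ID@3 stall=0 (-) EX@4 MEM@5 WB@6
I2 mul r3 <- r1,r4: IF@3 ID@4 stall=1 (RAW on I0.r1 (WB@5)) EX@6 MEM@7 WB@8
I3 ld r2 <- r5: IF@4 ID@6 stall=0 (-) EX@7 MEM@8 WB@9
I4 ld r2 <- r5: IF@6 ID@7 stall=0 (-) EX@8 MEM@9 WB@10
I5 mul r2 <- r3,r3: IF@7 ID@8 stall=0 (-) EX@9 MEM@10 WB@11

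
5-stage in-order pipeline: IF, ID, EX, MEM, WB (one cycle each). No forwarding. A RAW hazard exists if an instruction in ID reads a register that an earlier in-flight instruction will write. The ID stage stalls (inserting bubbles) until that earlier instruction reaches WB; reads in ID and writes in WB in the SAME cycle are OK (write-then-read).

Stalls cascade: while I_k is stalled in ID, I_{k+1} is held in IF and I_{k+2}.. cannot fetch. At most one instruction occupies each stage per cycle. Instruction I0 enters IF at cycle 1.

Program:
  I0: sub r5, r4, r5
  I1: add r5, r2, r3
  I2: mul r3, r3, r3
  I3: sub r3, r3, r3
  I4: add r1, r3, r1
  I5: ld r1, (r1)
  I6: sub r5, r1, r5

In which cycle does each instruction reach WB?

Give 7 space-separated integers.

I0 sub r5 <- r4,r5: IF@1 ID@2 stall=0 (-) EX@3 MEM@4 WB@5
I1 add r5 <- r2,r3: IF@2 ID@3 stall=0 (-) EX@4 MEM@5 WB@6
I2 mul r3 <- r3,r3: IF@3 ID@4 stall=0 (-) EX@5 MEM@6 WB@7
I3 sub r3 <- r3,r3: IF@4 ID@5 stall=2 (RAW on I2.r3 (WB@7)) EX@8 MEM@9 WB@10
I4 add r1 <- r3,r1: IF@5 ID@8 stall=2 (RAW on I3.r3 (WB@10)) EX@11 MEM@12 WB@13
I5 ld r1 <- r1: IF@8 ID@11 stall=2 (RAW on I4.r1 (WB@13)) EX@14 MEM@15 WB@16
I6 sub r5 <- r1,r5: IF@11 ID@14 stall=2 (RAW on I5.r1 (WB@16)) EX@17 MEM@18 WB@19

Answer: 5 6 7 10 13 16 19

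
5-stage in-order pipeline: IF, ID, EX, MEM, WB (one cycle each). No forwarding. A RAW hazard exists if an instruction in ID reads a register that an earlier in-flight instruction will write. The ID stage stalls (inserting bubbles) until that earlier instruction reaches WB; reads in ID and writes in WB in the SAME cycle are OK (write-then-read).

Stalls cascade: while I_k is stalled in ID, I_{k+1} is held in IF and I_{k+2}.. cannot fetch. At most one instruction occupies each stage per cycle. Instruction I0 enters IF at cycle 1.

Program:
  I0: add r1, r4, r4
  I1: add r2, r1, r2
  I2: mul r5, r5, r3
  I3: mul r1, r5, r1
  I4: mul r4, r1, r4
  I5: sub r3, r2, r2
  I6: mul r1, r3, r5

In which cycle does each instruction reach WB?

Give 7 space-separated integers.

I0 add r1 <- r4,r4: IF@1 ID@2 stall=0 (-) EX@3 MEM@4 WB@5
I1 add r2 <- r1,r2: IF@2 ID@3 stall=2 (RAW on I0.r1 (WB@5)) EX@6 MEM@7 WB@8
I2 mul r5 <- r5,r3: IF@3 ID@6 stall=0 (-) EX@7 MEM@8 WB@9
I3 mul r1 <- r5,r1: IF@6 ID@7 stall=2 (RAW on I2.r5 (WB@9)) EX@10 MEM@11 WB@12
I4 mul r4 <- r1,r4: IF@7 ID@10 stall=2 (RAW on I3.r1 (WB@12)) EX@13 MEM@14 WB@15
I5 sub r3 <- r2,r2: IF@10 ID@13 stall=0 (-) EX@14 MEM@15 WB@16
I6 mul r1 <- r3,r5: IF@13 ID@14 stall=2 (RAW on I5.r3 (WB@16)) EX@17 MEM@18 WB@19

Answer: 5 8 9 12 15 16 19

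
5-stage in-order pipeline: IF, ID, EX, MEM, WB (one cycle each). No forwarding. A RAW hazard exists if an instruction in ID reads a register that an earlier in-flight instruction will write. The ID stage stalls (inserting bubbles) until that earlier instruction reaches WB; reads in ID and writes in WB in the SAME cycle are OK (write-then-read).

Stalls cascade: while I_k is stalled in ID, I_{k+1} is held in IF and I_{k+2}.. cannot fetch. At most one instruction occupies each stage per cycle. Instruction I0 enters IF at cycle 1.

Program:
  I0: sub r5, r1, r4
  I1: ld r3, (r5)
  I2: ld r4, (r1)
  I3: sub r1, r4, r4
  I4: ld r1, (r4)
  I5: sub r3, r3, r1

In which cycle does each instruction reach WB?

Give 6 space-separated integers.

I0 sub r5 <- r1,r4: IF@1 ID@2 stall=0 (-) EX@3 MEM@4 WB@5
I1 ld r3 <- r5: IF@2 ID@3 stall=2 (RAW on I0.r5 (WB@5)) EX@6 MEM@7 WB@8
I2 ld r4 <- r1: IF@3 ID@6 stall=0 (-) EX@7 MEM@8 WB@9
I3 sub r1 <- r4,r4: IF@6 ID@7 stall=2 (RAW on I2.r4 (WB@9)) EX@10 MEM@11 WB@12
I4 ld r1 <- r4: IF@7 ID@10 stall=0 (-) EX@11 MEM@12 WB@13
I5 sub r3 <- r3,r1: IF@10 ID@11 stall=2 (RAW on I4.r1 (WB@13)) EX@14 MEM@15 WB@16

Answer: 5 8 9 12 13 16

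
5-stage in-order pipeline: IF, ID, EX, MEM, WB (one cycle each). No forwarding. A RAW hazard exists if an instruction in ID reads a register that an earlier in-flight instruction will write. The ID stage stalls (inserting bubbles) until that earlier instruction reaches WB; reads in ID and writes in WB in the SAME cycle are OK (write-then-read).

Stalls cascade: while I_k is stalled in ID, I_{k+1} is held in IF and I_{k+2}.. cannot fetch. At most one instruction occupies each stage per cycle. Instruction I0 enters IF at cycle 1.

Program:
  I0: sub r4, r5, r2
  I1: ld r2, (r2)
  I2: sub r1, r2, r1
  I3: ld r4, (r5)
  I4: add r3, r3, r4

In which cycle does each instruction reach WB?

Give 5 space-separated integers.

I0 sub r4 <- r5,r2: IF@1 ID@2 stall=0 (-) EX@3 MEM@4 WB@5
I1 ld r2 <- r2: IF@2 ID@3 stall=0 (-) EX@4 MEM@5 WB@6
I2 sub r1 <- r2,r1: IF@3 ID@4 stall=2 (RAW on I1.r2 (WB@6)) EX@7 MEM@8 WB@9
I3 ld r4 <- r5: IF@4 ID@7 stall=0 (-) EX@8 MEM@9 WB@10
I4 add r3 <- r3,r4: IF@7 ID@8 stall=2 (RAW on I3.r4 (WB@10)) EX@11 MEM@12 WB@13

Answer: 5 6 9 10 13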